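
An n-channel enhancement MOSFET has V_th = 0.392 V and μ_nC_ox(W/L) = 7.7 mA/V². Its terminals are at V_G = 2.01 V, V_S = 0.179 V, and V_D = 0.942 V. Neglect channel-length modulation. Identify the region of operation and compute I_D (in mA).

V_GS = V_G − V_S = 2.01 − 0.179 = 1.83 V; V_DS = V_D − V_S = 0.942 − 0.179 = 0.763 V.
V_ov = V_GS − V_th = 1.83 − 0.392 = 1.44 V.
Since V_DS = 0.763 V < V_ov = 1.44 V, the device is in the triode region.
I_D = k_n [V_ov · V_DS − ½ V_DS²] = 7.7 × [1.44 × 0.763 − 0.5 × 0.763²] = 6.21 mA.

Triode; I_D = 6.21 mA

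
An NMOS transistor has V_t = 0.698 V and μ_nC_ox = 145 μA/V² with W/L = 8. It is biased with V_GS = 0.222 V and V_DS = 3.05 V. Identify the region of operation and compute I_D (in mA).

V_GS = 0.222 V < V_t = 0.698 V, so the transistor is in cutoff.

Cutoff; I_D = 0 mA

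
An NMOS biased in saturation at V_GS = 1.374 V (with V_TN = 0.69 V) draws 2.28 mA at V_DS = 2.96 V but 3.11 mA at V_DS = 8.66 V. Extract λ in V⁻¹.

With V_GS fixed, I_D ∝ (1 + λ V_DS) in saturation, so I_D2/I_D1 = (1 + λ V_DS2)/(1 + λ V_DS1).
3.11/2.28 = 1.364 = (1 + 8.66 λ)/(1 + 2.96 λ).
Solving: λ (I_D1 V_DS2 − I_D2 V_DS1) = I_D2 − I_D1, so λ = (3.11 − 2.28) / (2.28 × 8.66 − 3.11 × 2.96) = 0.83 / 10.5 = 0.0788 V⁻¹.

λ = 0.0788 V⁻¹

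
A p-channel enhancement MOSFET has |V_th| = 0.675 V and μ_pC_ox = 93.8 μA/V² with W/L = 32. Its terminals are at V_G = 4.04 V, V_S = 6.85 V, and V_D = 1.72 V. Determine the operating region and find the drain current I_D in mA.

V_SG = V_S − V_G = 6.85 − 4.04 = 2.81 V; V_SD = V_S − V_D = 6.85 − 1.72 = 5.13 V.
k_p = μ_pC_ox · (W/L) = 3.002 mA/V².
V_ov = V_SG − |V_th| = 2.81 − 0.675 = 2.13 V.
Since V_SD = 5.13 V ≥ V_ov = 2.13 V, the device is in saturation.
I_D = ½ k_p V_ov² = 0.5 × 3.002 × 2.13² = 6.84 mA.

Saturation; I_D = 6.84 mA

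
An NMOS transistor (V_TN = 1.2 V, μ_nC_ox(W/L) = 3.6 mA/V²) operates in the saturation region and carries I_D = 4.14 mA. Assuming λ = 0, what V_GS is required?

In saturation I_D = ½ k_n (V_GS − V_TN)², so V_GS − V_TN = √(2 I_D / k_n) = √(2 × 4.14 / 3.6) = 1.52 V.
V_GS = 1.2 + 1.52 = 2.72 V.

V_GS = 2.72 V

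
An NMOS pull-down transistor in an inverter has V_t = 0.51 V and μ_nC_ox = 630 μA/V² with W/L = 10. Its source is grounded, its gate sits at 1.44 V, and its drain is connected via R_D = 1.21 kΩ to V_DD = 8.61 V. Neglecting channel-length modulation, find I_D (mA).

I_D = 2.72 mA

V_GS = V_G = 1.44 V, so V_ov = 1.44 − 0.51 = 0.93 V.
k_n = μ_nC_ox · (W/L) = 6.3 mA/V².
Assume saturation: I_D = ½ k_n V_ov² = 0.5 × 6.3 × 0.93² = 2.72 mA, giving V_DS = V_DD − I_D R_D = 8.61 − 2.72 × 1.21 = 5.31 V.
V_DS = 5.31 V ≥ V_ov = 0.93 V, confirming saturation.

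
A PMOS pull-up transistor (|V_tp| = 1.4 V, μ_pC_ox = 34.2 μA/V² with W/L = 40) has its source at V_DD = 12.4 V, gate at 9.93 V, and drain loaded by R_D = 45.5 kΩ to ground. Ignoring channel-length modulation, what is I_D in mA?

I_D = 0.268 mA

V_SG = V_DD − V_G = 12.4 − 9.93 = 2.47 V, so V_ov = 2.47 − 1.4 = 1.07 V.
k_p = μ_pC_ox · (W/L) = 1.368 mA/V².
Assume saturation: I_D = ½ k_p V_ov² = 0.5 × 1.368 × 1.07² = 0.783 mA, giving V_SD = V_DD − I_D R_D = 12.4 − 0.783 × 45.5 = -23.2 V.
But -23.2 V < V_ov = 1.07 V, so the device is actually in triode.
In triode I_D = k_p[V_ov V_SD − ½ V_SD²] and I_D = (V_DD − V_SD)/R_D. Equating: 31.1 V_SD² − 67.6 V_SD + 12.4 = 0, giving V_SD = 0.202 V (the root below V_ov).
I_D = (12.4 − 0.202) / 45.5 = 0.268 mA.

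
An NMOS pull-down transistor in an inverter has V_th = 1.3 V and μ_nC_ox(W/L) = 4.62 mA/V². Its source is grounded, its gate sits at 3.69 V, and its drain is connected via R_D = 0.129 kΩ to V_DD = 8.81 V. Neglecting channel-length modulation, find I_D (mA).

V_GS = V_G = 3.69 V, so V_ov = 3.69 − 1.3 = 2.39 V.
Assume saturation: I_D = ½ k_n V_ov² = 0.5 × 4.62 × 2.39² = 13.2 mA, giving V_DS = V_DD − I_D R_D = 8.81 − 13.2 × 0.129 = 7.11 V.
V_DS = 7.11 V ≥ V_ov = 2.39 V, confirming saturation.

I_D = 13.2 mA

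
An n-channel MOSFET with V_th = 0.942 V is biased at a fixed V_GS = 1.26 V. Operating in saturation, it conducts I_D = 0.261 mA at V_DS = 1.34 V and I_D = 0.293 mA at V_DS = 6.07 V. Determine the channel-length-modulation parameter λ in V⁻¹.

λ = 0.0269 V⁻¹

With V_GS fixed, I_D ∝ (1 + λ V_DS) in saturation, so I_D2/I_D1 = (1 + λ V_DS2)/(1 + λ V_DS1).
0.293/0.261 = 1.123 = (1 + 6.07 λ)/(1 + 1.34 λ).
Solving: λ (I_D1 V_DS2 − I_D2 V_DS1) = I_D2 − I_D1, so λ = (0.293 − 0.261) / (0.261 × 6.07 − 0.293 × 1.34) = 0.032 / 1.19 = 0.0269 V⁻¹.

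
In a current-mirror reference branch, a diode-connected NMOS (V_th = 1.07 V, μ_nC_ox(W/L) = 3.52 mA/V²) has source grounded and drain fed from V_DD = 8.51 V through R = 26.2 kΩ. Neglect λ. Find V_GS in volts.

With gate tied to drain, V_GS = V_DS ≥ V_GS − V_th, so the device is in saturation.
KCL at the drain: ½ k_n (V_GS − V_th)² = (V_DD − V_GS)/R.
Let x = V_GS − 1.07. Then 46.1 x² + x − 7.44 = 0, giving x = 0.391 V (positive root), so V_GS = 1.46 V.
I_D = (V_DD − V_GS)/R = (8.51 − 1.46) / 26.2 = 0.269 mA.

V_GS = 1.46 V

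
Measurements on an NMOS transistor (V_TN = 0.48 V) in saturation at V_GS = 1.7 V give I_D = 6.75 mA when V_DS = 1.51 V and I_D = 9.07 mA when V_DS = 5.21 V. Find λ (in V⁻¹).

With V_GS fixed, I_D ∝ (1 + λ V_DS) in saturation, so I_D2/I_D1 = (1 + λ V_DS2)/(1 + λ V_DS1).
9.07/6.75 = 1.344 = (1 + 5.21 λ)/(1 + 1.51 λ).
Solving: λ (I_D1 V_DS2 − I_D2 V_DS1) = I_D2 − I_D1, so λ = (9.07 − 6.75) / (6.75 × 5.21 − 9.07 × 1.51) = 2.32 / 21.5 = 0.108 V⁻¹.

λ = 0.108 V⁻¹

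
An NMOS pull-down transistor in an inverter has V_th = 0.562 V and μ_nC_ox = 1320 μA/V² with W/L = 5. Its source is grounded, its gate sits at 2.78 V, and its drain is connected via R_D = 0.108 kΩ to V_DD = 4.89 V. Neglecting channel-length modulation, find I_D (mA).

I_D = 16.2 mA

V_GS = V_G = 2.78 V, so V_ov = 2.78 − 0.562 = 2.22 V.
k_n = μ_nC_ox · (W/L) = 6.6 mA/V².
Assume saturation: I_D = ½ k_n V_ov² = 0.5 × 6.6 × 2.22² = 16.2 mA, giving V_DS = V_DD − I_D R_D = 4.89 − 16.2 × 0.108 = 3.14 V.
V_DS = 3.14 V ≥ V_ov = 2.22 V, confirming saturation.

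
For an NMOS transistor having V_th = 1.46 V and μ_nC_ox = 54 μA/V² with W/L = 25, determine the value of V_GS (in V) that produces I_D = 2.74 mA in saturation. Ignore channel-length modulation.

k_n = μ_nC_ox · (W/L) = 1.35 mA/V².
In saturation I_D = ½ k_n (V_GS − V_th)², so V_GS − V_th = √(2 I_D / k_n) = √(2 × 2.74 / 1.35) = 2.01 V.
V_GS = 1.46 + 2.01 = 3.47 V.

V_GS = 3.47 V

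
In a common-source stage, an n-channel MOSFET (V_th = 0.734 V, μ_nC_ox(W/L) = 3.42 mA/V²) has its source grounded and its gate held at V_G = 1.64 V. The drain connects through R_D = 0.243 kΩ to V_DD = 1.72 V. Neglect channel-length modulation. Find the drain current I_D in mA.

V_GS = V_G = 1.64 V, so V_ov = 1.64 − 0.734 = 0.906 V.
Assume saturation: I_D = ½ k_n V_ov² = 0.5 × 3.42 × 0.906² = 1.4 mA, giving V_DS = V_DD − I_D R_D = 1.72 − 1.4 × 0.243 = 1.38 V.
V_DS = 1.38 V ≥ V_ov = 0.906 V, confirming saturation.

I_D = 1.40 mA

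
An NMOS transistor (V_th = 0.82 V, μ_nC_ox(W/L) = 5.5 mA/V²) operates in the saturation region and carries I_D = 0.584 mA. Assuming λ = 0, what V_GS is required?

In saturation I_D = ½ k_n (V_GS − V_th)², so V_GS − V_th = √(2 I_D / k_n) = √(2 × 0.584 / 5.5) = 0.461 V.
V_GS = 0.82 + 0.461 = 1.28 V.

V_GS = 1.28 V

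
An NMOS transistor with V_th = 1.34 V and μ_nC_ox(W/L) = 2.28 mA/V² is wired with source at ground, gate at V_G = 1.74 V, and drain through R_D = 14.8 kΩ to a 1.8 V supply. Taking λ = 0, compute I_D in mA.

I_D = 0.111 mA

V_GS = V_G = 1.74 V, so V_ov = 1.74 − 1.34 = 0.4 V.
Assume saturation: I_D = ½ k_n V_ov² = 0.5 × 2.28 × 0.4² = 0.182 mA, giving V_DS = V_DD − I_D R_D = 1.8 − 0.182 × 14.8 = -0.9 V.
But -0.9 V < V_ov = 0.4 V, so the device is actually in triode.
In triode I_D = k_n[V_ov V_DS − ½ V_DS²] and I_D = (V_DD − V_DS)/R_D. Equating: 16.9 V_DS² − 14.5 V_DS + 1.8 = 0, giving V_DS = 0.151 V (the root below V_ov).
I_D = (1.8 − 0.151) / 14.8 = 0.111 mA.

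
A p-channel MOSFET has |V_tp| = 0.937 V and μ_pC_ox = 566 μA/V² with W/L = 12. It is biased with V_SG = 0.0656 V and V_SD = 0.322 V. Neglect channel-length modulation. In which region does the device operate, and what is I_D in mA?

Cutoff; I_D = 0 mA

V_SG = 0.0656 V < |V_tp| = 0.937 V, so the transistor is in cutoff.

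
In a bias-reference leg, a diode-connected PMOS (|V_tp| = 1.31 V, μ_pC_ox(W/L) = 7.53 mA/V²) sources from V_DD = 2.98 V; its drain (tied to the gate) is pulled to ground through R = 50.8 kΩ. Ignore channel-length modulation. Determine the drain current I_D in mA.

With gate tied to drain, V_SG = V_SD ≥ V_SG − |V_tp|, so the device is in saturation.
KCL at the drain: ½ k_p (V_SG − |V_tp|)² = (V_DD − V_SG)/R.
Let x = V_SG − 1.31. Then 191 x² + x − 1.67 = 0, giving x = 0.0909 V (positive root), so V_SG = 1.4 V.
I_D = (V_DD − V_SG)/R = (2.98 − 1.4) / 50.8 = 0.0311 mA.

I_D = 0.0311 mA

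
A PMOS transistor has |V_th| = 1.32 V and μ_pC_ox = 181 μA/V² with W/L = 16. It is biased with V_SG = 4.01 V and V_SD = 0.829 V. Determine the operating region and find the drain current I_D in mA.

Triode; I_D = 5.46 mA

k_p = μ_pC_ox · (W/L) = 2.896 mA/V².
V_ov = V_SG − |V_th| = 4.01 − 1.32 = 2.69 V.
Since V_SD = 0.829 V < V_ov = 2.69 V, the device is in the triode region.
I_D = k_p [V_ov · V_SD − ½ V_SD²] = 2.896 × [2.69 × 0.829 − 0.5 × 0.829²] = 5.46 mA.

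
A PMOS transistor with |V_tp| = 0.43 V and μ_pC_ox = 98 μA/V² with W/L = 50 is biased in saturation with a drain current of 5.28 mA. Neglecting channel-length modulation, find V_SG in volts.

k_p = μ_pC_ox · (W/L) = 4.9 mA/V².
In saturation I_D = ½ k_p (V_SG − |V_tp|)², so V_SG − |V_tp| = √(2 I_D / k_p) = √(2 × 5.28 / 4.9) = 1.47 V.
V_SG = 0.43 + 1.47 = 1.9 V.

V_SG = 1.90 V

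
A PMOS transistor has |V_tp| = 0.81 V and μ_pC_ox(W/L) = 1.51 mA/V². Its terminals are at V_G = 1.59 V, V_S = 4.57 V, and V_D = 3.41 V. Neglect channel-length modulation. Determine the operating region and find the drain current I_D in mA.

Triode; I_D = 2.79 mA

V_SG = V_S − V_G = 4.57 − 1.59 = 2.98 V; V_SD = V_S − V_D = 4.57 − 3.41 = 1.16 V.
V_ov = V_SG − |V_tp| = 2.98 − 0.81 = 2.17 V.
Since V_SD = 1.16 V < V_ov = 2.17 V, the device is in the triode region.
I_D = k_p [V_ov · V_SD − ½ V_SD²] = 1.51 × [2.17 × 1.16 − 0.5 × 1.16²] = 2.79 mA.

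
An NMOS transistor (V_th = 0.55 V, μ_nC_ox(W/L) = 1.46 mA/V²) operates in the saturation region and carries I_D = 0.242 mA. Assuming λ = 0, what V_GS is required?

In saturation I_D = ½ k_n (V_GS − V_th)², so V_GS − V_th = √(2 I_D / k_n) = √(2 × 0.242 / 1.46) = 0.576 V.
V_GS = 0.55 + 0.576 = 1.13 V.

V_GS = 1.13 V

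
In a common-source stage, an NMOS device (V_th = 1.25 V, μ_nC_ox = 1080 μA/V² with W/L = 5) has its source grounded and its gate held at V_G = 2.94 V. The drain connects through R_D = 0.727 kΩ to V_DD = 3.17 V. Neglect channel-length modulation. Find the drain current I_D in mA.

V_GS = V_G = 2.94 V, so V_ov = 2.94 − 1.25 = 1.69 V.
k_n = μ_nC_ox · (W/L) = 5.4 mA/V².
Assume saturation: I_D = ½ k_n V_ov² = 0.5 × 5.4 × 1.69² = 7.71 mA, giving V_DS = V_DD − I_D R_D = 3.17 − 7.71 × 0.727 = -2.44 V.
But -2.44 V < V_ov = 1.69 V, so the device is actually in triode.
In triode I_D = k_n[V_ov V_DS − ½ V_DS²] and I_D = (V_DD − V_DS)/R_D. Equating: 1.96 V_DS² − 7.635 V_DS + 3.17 = 0, giving V_DS = 0.473 V (the root below V_ov).
I_D = (3.17 − 0.473) / 0.727 = 3.71 mA.

I_D = 3.71 mA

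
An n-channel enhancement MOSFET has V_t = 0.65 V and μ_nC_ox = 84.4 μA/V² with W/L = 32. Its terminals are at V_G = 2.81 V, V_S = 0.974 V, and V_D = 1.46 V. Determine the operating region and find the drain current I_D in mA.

Triode; I_D = 1.24 mA

V_GS = V_G − V_S = 2.81 − 0.974 = 1.84 V; V_DS = V_D − V_S = 1.46 − 0.974 = 0.486 V.
k_n = μ_nC_ox · (W/L) = 2.701 mA/V².
V_ov = V_GS − V_t = 1.84 − 0.65 = 1.19 V.
Since V_DS = 0.486 V < V_ov = 1.19 V, the device is in the triode region.
I_D = k_n [V_ov · V_DS − ½ V_DS²] = 2.701 × [1.19 × 0.486 − 0.5 × 0.486²] = 1.24 mA.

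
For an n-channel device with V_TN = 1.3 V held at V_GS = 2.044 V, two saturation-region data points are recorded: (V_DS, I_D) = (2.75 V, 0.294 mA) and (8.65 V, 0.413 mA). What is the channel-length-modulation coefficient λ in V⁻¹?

With V_GS fixed, I_D ∝ (1 + λ V_DS) in saturation, so I_D2/I_D1 = (1 + λ V_DS2)/(1 + λ V_DS1).
0.413/0.294 = 1.405 = (1 + 8.65 λ)/(1 + 2.75 λ).
Solving: λ (I_D1 V_DS2 − I_D2 V_DS1) = I_D2 − I_D1, so λ = (0.413 − 0.294) / (0.294 × 8.65 − 0.413 × 2.75) = 0.119 / 1.41 = 0.0846 V⁻¹.

λ = 0.0846 V⁻¹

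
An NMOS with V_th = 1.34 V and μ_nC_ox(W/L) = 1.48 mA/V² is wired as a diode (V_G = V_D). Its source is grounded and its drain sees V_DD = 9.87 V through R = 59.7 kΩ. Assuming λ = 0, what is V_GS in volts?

With gate tied to drain, V_GS = V_DS ≥ V_GS − V_th, so the device is in saturation.
KCL at the drain: ½ k_n (V_GS − V_th)² = (V_DD − V_GS)/R.
Let x = V_GS − 1.34. Then 44.2 x² + x − 8.53 = 0, giving x = 0.428 V (positive root), so V_GS = 1.77 V.
I_D = (V_DD − V_GS)/R = (9.87 − 1.77) / 59.7 = 0.136 mA.

V_GS = 1.77 V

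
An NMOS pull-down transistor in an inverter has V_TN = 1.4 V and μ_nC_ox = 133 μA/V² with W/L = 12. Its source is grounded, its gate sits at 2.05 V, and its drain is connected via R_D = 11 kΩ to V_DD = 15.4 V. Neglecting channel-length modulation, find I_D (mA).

I_D = 0.337 mA

V_GS = V_G = 2.05 V, so V_ov = 2.05 − 1.4 = 0.65 V.
k_n = μ_nC_ox · (W/L) = 1.596 mA/V².
Assume saturation: I_D = ½ k_n V_ov² = 0.5 × 1.596 × 0.65² = 0.337 mA, giving V_DS = V_DD − I_D R_D = 15.4 − 0.337 × 11 = 11.7 V.
V_DS = 11.7 V ≥ V_ov = 0.65 V, confirming saturation.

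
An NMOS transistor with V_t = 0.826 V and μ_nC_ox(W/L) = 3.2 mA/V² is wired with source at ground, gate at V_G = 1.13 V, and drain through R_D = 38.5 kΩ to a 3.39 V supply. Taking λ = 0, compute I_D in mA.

V_GS = V_G = 1.13 V, so V_ov = 1.13 − 0.826 = 0.304 V.
Assume saturation: I_D = ½ k_n V_ov² = 0.5 × 3.2 × 0.304² = 0.148 mA, giving V_DS = V_DD − I_D R_D = 3.39 − 0.148 × 38.5 = -2.3 V.
But -2.3 V < V_ov = 0.304 V, so the device is actually in triode.
In triode I_D = k_n[V_ov V_DS − ½ V_DS²] and I_D = (V_DD − V_DS)/R_D. Equating: 61.6 V_DS² − 38.45 V_DS + 3.39 = 0, giving V_DS = 0.106 V (the root below V_ov).
I_D = (3.39 − 0.106) / 38.5 = 0.0853 mA.

I_D = 0.0853 mA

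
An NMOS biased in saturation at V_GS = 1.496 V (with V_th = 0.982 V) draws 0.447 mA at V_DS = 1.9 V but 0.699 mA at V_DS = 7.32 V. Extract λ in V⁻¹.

With V_GS fixed, I_D ∝ (1 + λ V_DS) in saturation, so I_D2/I_D1 = (1 + λ V_DS2)/(1 + λ V_DS1).
0.699/0.447 = 1.564 = (1 + 7.32 λ)/(1 + 1.9 λ).
Solving: λ (I_D1 V_DS2 − I_D2 V_DS1) = I_D2 − I_D1, so λ = (0.699 − 0.447) / (0.447 × 7.32 − 0.699 × 1.9) = 0.252 / 1.94 = 0.13 V⁻¹.

λ = 0.130 V⁻¹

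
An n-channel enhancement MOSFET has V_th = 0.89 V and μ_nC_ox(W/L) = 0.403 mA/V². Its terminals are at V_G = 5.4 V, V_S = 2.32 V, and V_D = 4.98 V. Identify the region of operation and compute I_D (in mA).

V_GS = V_G − V_S = 5.4 − 2.32 = 3.08 V; V_DS = V_D − V_S = 4.98 − 2.32 = 2.66 V.
V_ov = V_GS − V_th = 3.08 − 0.89 = 2.19 V.
Since V_DS = 2.66 V ≥ V_ov = 2.19 V, the device is in saturation.
I_D = ½ k_n V_ov² = 0.5 × 0.403 × 2.19² = 0.966 mA.

Saturation; I_D = 0.966 mA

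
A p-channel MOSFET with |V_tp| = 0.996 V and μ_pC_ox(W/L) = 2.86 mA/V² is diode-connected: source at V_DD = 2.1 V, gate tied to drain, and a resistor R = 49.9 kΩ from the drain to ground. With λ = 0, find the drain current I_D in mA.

I_D = 0.0198 mA

With gate tied to drain, V_SG = V_SD ≥ V_SG − |V_tp|, so the device is in saturation.
KCL at the drain: ½ k_p (V_SG − |V_tp|)² = (V_DD − V_SG)/R.
Let x = V_SG − 0.996. Then 71.4 x² + x − 1.104 = 0, giving x = 0.118 V (positive root), so V_SG = 1.11 V.
I_D = (V_DD − V_SG)/R = (2.1 − 1.11) / 49.9 = 0.0198 mA.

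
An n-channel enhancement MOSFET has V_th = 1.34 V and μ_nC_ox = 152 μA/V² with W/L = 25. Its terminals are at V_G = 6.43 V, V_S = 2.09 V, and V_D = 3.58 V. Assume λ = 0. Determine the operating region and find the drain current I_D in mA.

Triode; I_D = 12.8 mA

V_GS = V_G − V_S = 6.43 − 2.09 = 4.34 V; V_DS = V_D − V_S = 3.58 − 2.09 = 1.49 V.
k_n = μ_nC_ox · (W/L) = 3.8 mA/V².
V_ov = V_GS − V_th = 4.34 − 1.34 = 3 V.
Since V_DS = 1.49 V < V_ov = 3 V, the device is in the triode region.
I_D = k_n [V_ov · V_DS − ½ V_DS²] = 3.8 × [3 × 1.49 − 0.5 × 1.49²] = 12.8 mA.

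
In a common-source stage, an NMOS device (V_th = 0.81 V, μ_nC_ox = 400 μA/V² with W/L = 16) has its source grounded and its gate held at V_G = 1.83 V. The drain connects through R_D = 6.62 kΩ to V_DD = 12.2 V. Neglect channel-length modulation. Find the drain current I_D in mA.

I_D = 1.79 mA

V_GS = V_G = 1.83 V, so V_ov = 1.83 − 0.81 = 1.02 V.
k_n = μ_nC_ox · (W/L) = 6.4 mA/V².
Assume saturation: I_D = ½ k_n V_ov² = 0.5 × 6.4 × 1.02² = 3.33 mA, giving V_DS = V_DD − I_D R_D = 12.2 − 3.33 × 6.62 = -9.84 V.
But -9.84 V < V_ov = 1.02 V, so the device is actually in triode.
In triode I_D = k_n[V_ov V_DS − ½ V_DS²] and I_D = (V_DD − V_DS)/R_D. Equating: 21.2 V_DS² − 44.22 V_DS + 12.2 = 0, giving V_DS = 0.327 V (the root below V_ov).
I_D = (12.2 − 0.327) / 6.62 = 1.79 mA.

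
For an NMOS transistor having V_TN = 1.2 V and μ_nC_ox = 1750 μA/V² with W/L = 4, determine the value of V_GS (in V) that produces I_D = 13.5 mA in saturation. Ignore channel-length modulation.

V_GS = 3.16 V

k_n = μ_nC_ox · (W/L) = 7 mA/V².
In saturation I_D = ½ k_n (V_GS − V_TN)², so V_GS − V_TN = √(2 I_D / k_n) = √(2 × 13.5 / 7) = 1.96 V.
V_GS = 1.2 + 1.96 = 3.16 V.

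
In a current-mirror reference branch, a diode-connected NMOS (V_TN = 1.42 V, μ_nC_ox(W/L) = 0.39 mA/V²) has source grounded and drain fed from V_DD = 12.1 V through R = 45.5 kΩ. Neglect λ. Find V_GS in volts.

With gate tied to drain, V_GS = V_DS ≥ V_GS − V_TN, so the device is in saturation.
KCL at the drain: ½ k_n (V_GS − V_TN)² = (V_DD − V_GS)/R.
Let x = V_GS − 1.42. Then 8.87 x² + x − 10.68 = 0, giving x = 1.04 V (positive root), so V_GS = 2.46 V.
I_D = (V_DD − V_GS)/R = (12.1 − 2.46) / 45.5 = 0.212 mA.

V_GS = 2.46 V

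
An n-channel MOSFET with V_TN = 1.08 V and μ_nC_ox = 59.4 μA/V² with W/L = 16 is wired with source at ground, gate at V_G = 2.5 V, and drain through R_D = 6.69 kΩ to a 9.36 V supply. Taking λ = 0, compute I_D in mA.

I_D = 0.958 mA

V_GS = V_G = 2.5 V, so V_ov = 2.5 − 1.08 = 1.42 V.
k_n = μ_nC_ox · (W/L) = 0.9504 mA/V².
Assume saturation: I_D = ½ k_n V_ov² = 0.5 × 0.9504 × 1.42² = 0.958 mA, giving V_DS = V_DD − I_D R_D = 9.36 − 0.958 × 6.69 = 2.95 V.
V_DS = 2.95 V ≥ V_ov = 1.42 V, confirming saturation.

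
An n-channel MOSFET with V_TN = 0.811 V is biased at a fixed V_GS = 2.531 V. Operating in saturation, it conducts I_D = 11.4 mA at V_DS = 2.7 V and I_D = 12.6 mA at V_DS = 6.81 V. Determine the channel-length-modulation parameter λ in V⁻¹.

With V_GS fixed, I_D ∝ (1 + λ V_DS) in saturation, so I_D2/I_D1 = (1 + λ V_DS2)/(1 + λ V_DS1).
12.6/11.4 = 1.105 = (1 + 6.81 λ)/(1 + 2.7 λ).
Solving: λ (I_D1 V_DS2 − I_D2 V_DS1) = I_D2 − I_D1, so λ = (12.6 − 11.4) / (11.4 × 6.81 − 12.6 × 2.7) = 1.2 / 43.6 = 0.0275 V⁻¹.

λ = 0.0275 V⁻¹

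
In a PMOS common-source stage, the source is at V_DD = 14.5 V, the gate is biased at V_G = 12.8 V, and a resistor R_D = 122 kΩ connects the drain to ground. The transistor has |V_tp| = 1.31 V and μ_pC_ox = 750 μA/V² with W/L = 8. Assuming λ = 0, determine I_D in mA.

I_D = 0.118 mA

V_SG = V_DD − V_G = 14.5 − 12.8 = 1.7 V, so V_ov = 1.7 − 1.31 = 0.39 V.
k_p = μ_pC_ox · (W/L) = 6 mA/V².
Assume saturation: I_D = ½ k_p V_ov² = 0.5 × 6 × 0.39² = 0.456 mA, giving V_SD = V_DD − I_D R_D = 14.5 − 0.456 × 122 = -41.2 V.
But -41.2 V < V_ov = 0.39 V, so the device is actually in triode.
In triode I_D = k_p[V_ov V_SD − ½ V_SD²] and I_D = (V_DD − V_SD)/R_D. Equating: 366 V_SD² − 286.5 V_SD + 14.5 = 0, giving V_SD = 0.0544 V (the root below V_ov).
I_D = (14.5 − 0.0544) / 122 = 0.118 mA.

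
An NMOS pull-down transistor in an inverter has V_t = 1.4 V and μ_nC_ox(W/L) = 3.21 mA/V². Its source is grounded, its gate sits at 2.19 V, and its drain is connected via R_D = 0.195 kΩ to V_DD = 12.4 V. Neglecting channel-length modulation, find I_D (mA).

V_GS = V_G = 2.19 V, so V_ov = 2.19 − 1.4 = 0.79 V.
Assume saturation: I_D = ½ k_n V_ov² = 0.5 × 3.21 × 0.79² = 1 mA, giving V_DS = V_DD − I_D R_D = 12.4 − 1 × 0.195 = 12.2 V.
V_DS = 12.2 V ≥ V_ov = 0.79 V, confirming saturation.

I_D = 1.00 mA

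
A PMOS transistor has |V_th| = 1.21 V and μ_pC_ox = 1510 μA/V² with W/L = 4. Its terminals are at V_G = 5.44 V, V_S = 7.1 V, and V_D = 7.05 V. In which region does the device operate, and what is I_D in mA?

V_SG = V_S − V_G = 7.1 − 5.44 = 1.66 V; V_SD = V_S − V_D = 7.1 − 7.05 = 0.05 V.
k_p = μ_pC_ox · (W/L) = 6.04 mA/V².
V_ov = V_SG − |V_th| = 1.66 − 1.21 = 0.45 V.
Since V_SD = 0.05 V < V_ov = 0.45 V, the device is in the triode region.
I_D = k_p [V_ov · V_SD − ½ V_SD²] = 6.04 × [0.45 × 0.05 − 0.5 × 0.05²] = 0.128 mA.

Triode; I_D = 0.128 mA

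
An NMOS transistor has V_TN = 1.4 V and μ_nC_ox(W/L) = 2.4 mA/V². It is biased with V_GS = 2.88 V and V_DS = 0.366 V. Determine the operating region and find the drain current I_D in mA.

Triode; I_D = 1.14 mA

V_ov = V_GS − V_TN = 2.88 − 1.4 = 1.48 V.
Since V_DS = 0.366 V < V_ov = 1.48 V, the device is in the triode region.
I_D = k_n [V_ov · V_DS − ½ V_DS²] = 2.4 × [1.48 × 0.366 − 0.5 × 0.366²] = 1.14 mA.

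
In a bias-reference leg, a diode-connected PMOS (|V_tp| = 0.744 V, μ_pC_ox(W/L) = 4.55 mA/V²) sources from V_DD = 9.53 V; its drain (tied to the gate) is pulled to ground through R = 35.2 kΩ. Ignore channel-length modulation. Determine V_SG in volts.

V_SG = 1.07 V

With gate tied to drain, V_SG = V_SD ≥ V_SG − |V_tp|, so the device is in saturation.
KCL at the drain: ½ k_p (V_SG − |V_tp|)² = (V_DD − V_SG)/R.
Let x = V_SG − 0.744. Then 80.1 x² + x − 8.786 = 0, giving x = 0.325 V (positive root), so V_SG = 1.07 V.
I_D = (V_DD − V_SG)/R = (9.53 − 1.07) / 35.2 = 0.24 mA.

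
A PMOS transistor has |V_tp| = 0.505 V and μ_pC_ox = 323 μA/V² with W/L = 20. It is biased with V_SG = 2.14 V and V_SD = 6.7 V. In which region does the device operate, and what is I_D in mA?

k_p = μ_pC_ox · (W/L) = 6.46 mA/V².
V_ov = V_SG − |V_tp| = 2.14 − 0.505 = 1.64 V.
Since V_SD = 6.7 V ≥ V_ov = 1.64 V, the device is in saturation.
I_D = ½ k_p V_ov² = 0.5 × 6.46 × 1.64² = 8.63 mA.

Saturation; I_D = 8.63 mA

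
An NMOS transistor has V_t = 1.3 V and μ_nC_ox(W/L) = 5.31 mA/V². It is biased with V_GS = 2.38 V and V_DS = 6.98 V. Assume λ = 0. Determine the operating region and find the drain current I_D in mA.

Saturation; I_D = 3.10 mA

V_ov = V_GS − V_t = 2.38 − 1.3 = 1.08 V.
Since V_DS = 6.98 V ≥ V_ov = 1.08 V, the device is in saturation.
I_D = ½ k_n V_ov² = 0.5 × 5.31 × 1.08² = 3.1 mA.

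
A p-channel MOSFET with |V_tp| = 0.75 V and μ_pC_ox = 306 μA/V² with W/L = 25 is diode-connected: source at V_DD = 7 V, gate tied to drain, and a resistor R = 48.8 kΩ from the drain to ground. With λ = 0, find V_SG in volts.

V_SG = 0.930 V

With gate tied to drain, V_SG = V_SD ≥ V_SG − |V_tp|, so the device is in saturation.
k_p = μ_pC_ox · (W/L) = 7.65 mA/V².
KCL at the drain: ½ k_p (V_SG − |V_tp|)² = (V_DD − V_SG)/R.
Let x = V_SG − 0.75. Then 187 x² + x − 6.25 = 0, giving x = 0.18 V (positive root), so V_SG = 0.93 V.
I_D = (V_DD − V_SG)/R = (7 − 0.93) / 48.8 = 0.124 mA.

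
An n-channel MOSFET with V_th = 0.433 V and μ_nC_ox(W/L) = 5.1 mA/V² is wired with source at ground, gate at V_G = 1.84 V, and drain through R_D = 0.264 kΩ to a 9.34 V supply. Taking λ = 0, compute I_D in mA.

V_GS = V_G = 1.84 V, so V_ov = 1.84 − 0.433 = 1.41 V.
Assume saturation: I_D = ½ k_n V_ov² = 0.5 × 5.1 × 1.41² = 5.05 mA, giving V_DS = V_DD − I_D R_D = 9.34 − 5.05 × 0.264 = 8.01 V.
V_DS = 8.01 V ≥ V_ov = 1.41 V, confirming saturation.

I_D = 5.05 mA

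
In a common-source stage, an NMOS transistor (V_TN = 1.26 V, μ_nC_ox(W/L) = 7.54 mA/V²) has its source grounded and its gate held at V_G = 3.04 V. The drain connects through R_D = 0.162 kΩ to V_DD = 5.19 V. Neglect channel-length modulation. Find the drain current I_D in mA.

I_D = 11.9 mA

V_GS = V_G = 3.04 V, so V_ov = 3.04 − 1.26 = 1.78 V.
Assume saturation: I_D = ½ k_n V_ov² = 0.5 × 7.54 × 1.78² = 11.9 mA, giving V_DS = V_DD − I_D R_D = 5.19 − 11.9 × 0.162 = 3.25 V.
V_DS = 3.25 V ≥ V_ov = 1.78 V, confirming saturation.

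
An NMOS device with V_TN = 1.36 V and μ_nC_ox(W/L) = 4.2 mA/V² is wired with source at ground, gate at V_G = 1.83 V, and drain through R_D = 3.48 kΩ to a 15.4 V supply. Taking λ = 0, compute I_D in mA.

I_D = 0.464 mA

V_GS = V_G = 1.83 V, so V_ov = 1.83 − 1.36 = 0.47 V.
Assume saturation: I_D = ½ k_n V_ov² = 0.5 × 4.2 × 0.47² = 0.464 mA, giving V_DS = V_DD − I_D R_D = 15.4 − 0.464 × 3.48 = 13.8 V.
V_DS = 13.8 V ≥ V_ov = 0.47 V, confirming saturation.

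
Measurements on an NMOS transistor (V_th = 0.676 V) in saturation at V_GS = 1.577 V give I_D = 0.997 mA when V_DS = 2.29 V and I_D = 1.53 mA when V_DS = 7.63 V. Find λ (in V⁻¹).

λ = 0.130 V⁻¹

With V_GS fixed, I_D ∝ (1 + λ V_DS) in saturation, so I_D2/I_D1 = (1 + λ V_DS2)/(1 + λ V_DS1).
1.53/0.997 = 1.535 = (1 + 7.63 λ)/(1 + 2.29 λ).
Solving: λ (I_D1 V_DS2 − I_D2 V_DS1) = I_D2 − I_D1, so λ = (1.53 − 0.997) / (0.997 × 7.63 − 1.53 × 2.29) = 0.533 / 4.1 = 0.13 V⁻¹.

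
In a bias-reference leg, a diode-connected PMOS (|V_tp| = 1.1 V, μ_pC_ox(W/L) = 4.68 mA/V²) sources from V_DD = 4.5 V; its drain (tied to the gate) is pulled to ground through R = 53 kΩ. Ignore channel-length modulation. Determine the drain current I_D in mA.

With gate tied to drain, V_SG = V_SD ≥ V_SG − |V_tp|, so the device is in saturation.
KCL at the drain: ½ k_p (V_SG − |V_tp|)² = (V_DD − V_SG)/R.
Let x = V_SG − 1.1. Then 124 x² + x − 3.4 = 0, giving x = 0.162 V (positive root), so V_SG = 1.26 V.
I_D = (V_DD − V_SG)/R = (4.5 − 1.26) / 53 = 0.0611 mA.

I_D = 0.0611 mA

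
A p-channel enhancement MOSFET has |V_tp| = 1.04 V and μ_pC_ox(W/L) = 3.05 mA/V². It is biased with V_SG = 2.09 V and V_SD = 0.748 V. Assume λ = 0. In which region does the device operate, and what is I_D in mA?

V_ov = V_SG − |V_tp| = 2.09 − 1.04 = 1.05 V.
Since V_SD = 0.748 V < V_ov = 1.05 V, the device is in the triode region.
I_D = k_p [V_ov · V_SD − ½ V_SD²] = 3.05 × [1.05 × 0.748 − 0.5 × 0.748²] = 1.54 mA.

Triode; I_D = 1.54 mA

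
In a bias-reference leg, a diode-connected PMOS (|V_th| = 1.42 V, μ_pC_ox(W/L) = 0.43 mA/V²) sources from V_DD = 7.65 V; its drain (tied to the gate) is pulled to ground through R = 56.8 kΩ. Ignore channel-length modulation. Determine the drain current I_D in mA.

I_D = 0.0978 mA

With gate tied to drain, V_SG = V_SD ≥ V_SG − |V_th|, so the device is in saturation.
KCL at the drain: ½ k_p (V_SG − |V_th|)² = (V_DD − V_SG)/R.
Let x = V_SG − 1.42. Then 12.2 x² + x − 6.23 = 0, giving x = 0.674 V (positive root), so V_SG = 2.09 V.
I_D = (V_DD − V_SG)/R = (7.65 − 2.09) / 56.8 = 0.0978 mA.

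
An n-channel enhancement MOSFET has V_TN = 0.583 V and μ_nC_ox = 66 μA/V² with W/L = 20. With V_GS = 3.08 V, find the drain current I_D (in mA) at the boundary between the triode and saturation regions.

At the boundary V_DS = V_ov = V_GS − V_TN = 3.08 − 0.583 = 2.5 V.
k_n = μ_nC_ox · (W/L) = 1.32 mA/V².
I_D = ½ k_n V_ov² = 0.5 × 1.32 × 2.5² = 4.12 mA.

I_D = 4.12 mA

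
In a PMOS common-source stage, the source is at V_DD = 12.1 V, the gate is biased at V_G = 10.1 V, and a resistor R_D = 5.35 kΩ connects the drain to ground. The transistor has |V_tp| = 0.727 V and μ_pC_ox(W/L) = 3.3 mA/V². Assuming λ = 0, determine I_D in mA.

V_SG = V_DD − V_G = 12.1 − 10.1 = 2 V, so V_ov = 2 − 0.727 = 1.27 V.
Assume saturation: I_D = ½ k_p V_ov² = 0.5 × 3.3 × 1.27² = 2.67 mA, giving V_SD = V_DD − I_D R_D = 12.1 − 2.67 × 5.35 = -2.21 V.
But -2.21 V < V_ov = 1.27 V, so the device is actually in triode.
In triode I_D = k_p[V_ov V_SD − ½ V_SD²] and I_D = (V_DD − V_SD)/R_D. Equating: 8.83 V_SD² − 23.47 V_SD + 12.1 = 0, giving V_SD = 0.699 V (the root below V_ov).
I_D = (12.1 − 0.699) / 5.35 = 2.13 mA.

I_D = 2.13 mA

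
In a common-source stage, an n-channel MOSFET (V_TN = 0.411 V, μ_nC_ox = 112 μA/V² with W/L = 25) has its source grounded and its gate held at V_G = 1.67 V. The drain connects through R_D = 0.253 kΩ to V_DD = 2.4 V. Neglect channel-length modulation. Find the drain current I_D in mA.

V_GS = V_G = 1.67 V, so V_ov = 1.67 − 0.411 = 1.26 V.
k_n = μ_nC_ox · (W/L) = 2.8 mA/V².
Assume saturation: I_D = ½ k_n V_ov² = 0.5 × 2.8 × 1.26² = 2.22 mA, giving V_DS = V_DD − I_D R_D = 2.4 − 2.22 × 0.253 = 1.84 V.
V_DS = 1.84 V ≥ V_ov = 1.26 V, confirming saturation.

I_D = 2.22 mA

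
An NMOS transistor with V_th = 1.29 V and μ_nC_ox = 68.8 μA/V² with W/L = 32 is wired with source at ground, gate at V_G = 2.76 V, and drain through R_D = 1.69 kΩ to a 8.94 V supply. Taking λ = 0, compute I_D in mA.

I_D = 2.38 mA

V_GS = V_G = 2.76 V, so V_ov = 2.76 − 1.29 = 1.47 V.
k_n = μ_nC_ox · (W/L) = 2.202 mA/V².
Assume saturation: I_D = ½ k_n V_ov² = 0.5 × 2.202 × 1.47² = 2.38 mA, giving V_DS = V_DD − I_D R_D = 8.94 − 2.38 × 1.69 = 4.92 V.
V_DS = 4.92 V ≥ V_ov = 1.47 V, confirming saturation.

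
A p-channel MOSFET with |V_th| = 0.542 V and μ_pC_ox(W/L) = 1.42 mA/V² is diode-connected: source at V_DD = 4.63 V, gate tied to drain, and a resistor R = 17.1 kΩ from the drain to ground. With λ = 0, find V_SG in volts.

With gate tied to drain, V_SG = V_SD ≥ V_SG − |V_th|, so the device is in saturation.
KCL at the drain: ½ k_p (V_SG − |V_th|)² = (V_DD − V_SG)/R.
Let x = V_SG − 0.542. Then 12.1 x² + x − 4.088 = 0, giving x = 0.541 V (positive root), so V_SG = 1.08 V.
I_D = (V_DD − V_SG)/R = (4.63 − 1.08) / 17.1 = 0.207 mA.

V_SG = 1.08 V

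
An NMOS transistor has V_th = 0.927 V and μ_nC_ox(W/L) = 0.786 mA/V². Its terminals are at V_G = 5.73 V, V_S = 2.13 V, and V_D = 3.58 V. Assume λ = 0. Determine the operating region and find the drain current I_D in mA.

V_GS = V_G − V_S = 5.73 − 2.13 = 3.6 V; V_DS = V_D − V_S = 3.58 − 2.13 = 1.45 V.
V_ov = V_GS − V_th = 3.6 − 0.927 = 2.67 V.
Since V_DS = 1.45 V < V_ov = 2.67 V, the device is in the triode region.
I_D = k_n [V_ov · V_DS − ½ V_DS²] = 0.786 × [2.67 × 1.45 − 0.5 × 1.45²] = 2.22 mA.

Triode; I_D = 2.22 mA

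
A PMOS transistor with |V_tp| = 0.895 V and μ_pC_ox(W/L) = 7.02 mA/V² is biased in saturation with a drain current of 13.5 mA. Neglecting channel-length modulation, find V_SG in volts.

V_SG = 2.86 V

In saturation I_D = ½ k_p (V_SG − |V_tp|)², so V_SG − |V_tp| = √(2 I_D / k_p) = √(2 × 13.5 / 7.02) = 1.96 V.
V_SG = 0.895 + 1.96 = 2.86 V.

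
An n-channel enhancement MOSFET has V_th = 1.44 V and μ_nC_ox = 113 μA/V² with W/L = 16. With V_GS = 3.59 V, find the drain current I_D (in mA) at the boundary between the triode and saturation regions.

I_D = 4.18 mA

At the boundary V_DS = V_ov = V_GS − V_th = 3.59 − 1.44 = 2.15 V.
k_n = μ_nC_ox · (W/L) = 1.808 mA/V².
I_D = ½ k_n V_ov² = 0.5 × 1.808 × 2.15² = 4.18 mA.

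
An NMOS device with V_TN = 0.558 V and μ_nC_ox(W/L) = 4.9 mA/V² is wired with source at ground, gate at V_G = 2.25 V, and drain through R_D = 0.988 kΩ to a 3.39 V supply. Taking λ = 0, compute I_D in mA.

V_GS = V_G = 2.25 V, so V_ov = 2.25 − 0.558 = 1.69 V.
Assume saturation: I_D = ½ k_n V_ov² = 0.5 × 4.9 × 1.69² = 7.01 mA, giving V_DS = V_DD − I_D R_D = 3.39 − 7.01 × 0.988 = -3.54 V.
But -3.54 V < V_ov = 1.69 V, so the device is actually in triode.
In triode I_D = k_n[V_ov V_DS − ½ V_DS²] and I_D = (V_DD − V_DS)/R_D. Equating: 2.42 V_DS² − 9.191 V_DS + 3.39 = 0, giving V_DS = 0.414 V (the root below V_ov).
I_D = (3.39 − 0.414) / 0.988 = 3.01 mA.

I_D = 3.01 mA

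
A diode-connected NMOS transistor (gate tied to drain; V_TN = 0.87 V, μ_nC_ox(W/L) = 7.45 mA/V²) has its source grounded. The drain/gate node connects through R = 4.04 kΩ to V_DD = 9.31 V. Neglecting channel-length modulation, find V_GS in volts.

With gate tied to drain, V_GS = V_DS ≥ V_GS − V_TN, so the device is in saturation.
KCL at the drain: ½ k_n (V_GS − V_TN)² = (V_DD − V_GS)/R.
Let x = V_GS − 0.87. Then 15 x² + x − 8.44 = 0, giving x = 0.716 V (positive root), so V_GS = 1.59 V.
I_D = (V_DD − V_GS)/R = (9.31 − 1.59) / 4.04 = 1.91 mA.

V_GS = 1.59 V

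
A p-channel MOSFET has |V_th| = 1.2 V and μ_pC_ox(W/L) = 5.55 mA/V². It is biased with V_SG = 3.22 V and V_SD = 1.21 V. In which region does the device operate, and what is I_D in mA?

Triode; I_D = 9.50 mA

V_ov = V_SG − |V_th| = 3.22 − 1.2 = 2.02 V.
Since V_SD = 1.21 V < V_ov = 2.02 V, the device is in the triode region.
I_D = k_p [V_ov · V_SD − ½ V_SD²] = 5.55 × [2.02 × 1.21 − 0.5 × 1.21²] = 9.5 mA.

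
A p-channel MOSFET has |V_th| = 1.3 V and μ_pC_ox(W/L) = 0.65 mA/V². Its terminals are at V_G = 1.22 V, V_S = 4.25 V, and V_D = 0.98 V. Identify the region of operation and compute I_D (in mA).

V_SG = V_S − V_G = 4.25 − 1.22 = 3.03 V; V_SD = V_S − V_D = 4.25 − 0.98 = 3.27 V.
V_ov = V_SG − |V_th| = 3.03 − 1.3 = 1.73 V.
Since V_SD = 3.27 V ≥ V_ov = 1.73 V, the device is in saturation.
I_D = ½ k_p V_ov² = 0.5 × 0.65 × 1.73² = 0.973 mA.

Saturation; I_D = 0.973 mA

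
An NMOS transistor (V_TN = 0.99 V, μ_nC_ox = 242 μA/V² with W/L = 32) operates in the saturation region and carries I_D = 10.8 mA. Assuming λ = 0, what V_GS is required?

k_n = μ_nC_ox · (W/L) = 7.744 mA/V².
In saturation I_D = ½ k_n (V_GS − V_TN)², so V_GS − V_TN = √(2 I_D / k_n) = √(2 × 10.8 / 7.744) = 1.67 V.
V_GS = 0.99 + 1.67 = 2.66 V.

V_GS = 2.66 V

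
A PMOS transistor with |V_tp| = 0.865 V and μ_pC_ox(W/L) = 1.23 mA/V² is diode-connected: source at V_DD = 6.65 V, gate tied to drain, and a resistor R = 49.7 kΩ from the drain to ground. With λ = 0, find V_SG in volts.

With gate tied to drain, V_SG = V_SD ≥ V_SG − |V_tp|, so the device is in saturation.
KCL at the drain: ½ k_p (V_SG − |V_tp|)² = (V_DD − V_SG)/R.
Let x = V_SG − 0.865. Then 30.6 x² + x − 5.785 = 0, giving x = 0.419 V (positive root), so V_SG = 1.28 V.
I_D = (V_DD − V_SG)/R = (6.65 − 1.28) / 49.7 = 0.108 mA.

V_SG = 1.28 V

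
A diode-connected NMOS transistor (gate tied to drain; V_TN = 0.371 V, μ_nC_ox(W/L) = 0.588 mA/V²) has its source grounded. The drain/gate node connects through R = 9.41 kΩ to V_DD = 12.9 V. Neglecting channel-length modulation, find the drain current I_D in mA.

With gate tied to drain, V_GS = V_DS ≥ V_GS − V_TN, so the device is in saturation.
KCL at the drain: ½ k_n (V_GS − V_TN)² = (V_DD − V_GS)/R.
Let x = V_GS − 0.371. Then 2.77 x² + x − 12.53 = 0, giving x = 1.96 V (positive root), so V_GS = 2.33 V.
I_D = (V_DD − V_GS)/R = (12.9 − 2.33) / 9.41 = 1.12 mA.

I_D = 1.12 mA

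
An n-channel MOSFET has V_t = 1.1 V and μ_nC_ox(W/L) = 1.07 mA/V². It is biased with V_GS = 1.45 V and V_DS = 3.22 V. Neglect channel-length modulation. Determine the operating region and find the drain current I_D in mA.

Saturation; I_D = 0.0655 mA

V_ov = V_GS − V_t = 1.45 − 1.1 = 0.35 V.
Since V_DS = 3.22 V ≥ V_ov = 0.35 V, the device is in saturation.
I_D = ½ k_n V_ov² = 0.5 × 1.07 × 0.35² = 0.0655 mA.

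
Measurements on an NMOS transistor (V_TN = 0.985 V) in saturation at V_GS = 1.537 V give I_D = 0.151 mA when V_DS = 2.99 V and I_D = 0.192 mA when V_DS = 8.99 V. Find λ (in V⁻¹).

λ = 0.0523 V⁻¹

With V_GS fixed, I_D ∝ (1 + λ V_DS) in saturation, so I_D2/I_D1 = (1 + λ V_DS2)/(1 + λ V_DS1).
0.192/0.151 = 1.272 = (1 + 8.99 λ)/(1 + 2.99 λ).
Solving: λ (I_D1 V_DS2 − I_D2 V_DS1) = I_D2 − I_D1, so λ = (0.192 − 0.151) / (0.151 × 8.99 − 0.192 × 2.99) = 0.041 / 0.783 = 0.0523 V⁻¹.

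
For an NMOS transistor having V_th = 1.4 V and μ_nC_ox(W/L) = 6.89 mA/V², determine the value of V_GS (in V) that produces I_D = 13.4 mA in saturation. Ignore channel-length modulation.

In saturation I_D = ½ k_n (V_GS − V_th)², so V_GS − V_th = √(2 I_D / k_n) = √(2 × 13.4 / 6.89) = 1.97 V.
V_GS = 1.4 + 1.97 = 3.37 V.

V_GS = 3.37 V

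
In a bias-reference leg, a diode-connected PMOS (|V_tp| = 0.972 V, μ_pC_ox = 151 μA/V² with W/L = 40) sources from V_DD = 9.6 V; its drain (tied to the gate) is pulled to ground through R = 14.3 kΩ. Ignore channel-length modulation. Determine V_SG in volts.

With gate tied to drain, V_SG = V_SD ≥ V_SG − |V_tp|, so the device is in saturation.
k_p = μ_pC_ox · (W/L) = 6.04 mA/V².
KCL at the drain: ½ k_p (V_SG − |V_tp|)² = (V_DD − V_SG)/R.
Let x = V_SG − 0.972. Then 43.2 x² + x − 8.628 = 0, giving x = 0.436 V (positive root), so V_SG = 1.41 V.
I_D = (V_DD − V_SG)/R = (9.6 − 1.41) / 14.3 = 0.573 mA.

V_SG = 1.41 V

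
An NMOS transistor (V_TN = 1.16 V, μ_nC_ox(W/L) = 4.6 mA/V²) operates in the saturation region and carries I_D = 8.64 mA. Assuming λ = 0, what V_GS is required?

V_GS = 3.10 V

In saturation I_D = ½ k_n (V_GS − V_TN)², so V_GS − V_TN = √(2 I_D / k_n) = √(2 × 8.64 / 4.6) = 1.94 V.
V_GS = 1.16 + 1.94 = 3.1 V.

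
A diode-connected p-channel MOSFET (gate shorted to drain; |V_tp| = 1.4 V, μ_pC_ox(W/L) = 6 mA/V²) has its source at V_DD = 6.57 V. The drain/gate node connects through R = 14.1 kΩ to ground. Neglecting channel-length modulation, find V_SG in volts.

With gate tied to drain, V_SG = V_SD ≥ V_SG − |V_tp|, so the device is in saturation.
KCL at the drain: ½ k_p (V_SG − |V_tp|)² = (V_DD − V_SG)/R.
Let x = V_SG − 1.4. Then 42.3 x² + x − 5.17 = 0, giving x = 0.338 V (positive root), so V_SG = 1.74 V.
I_D = (V_DD − V_SG)/R = (6.57 − 1.74) / 14.1 = 0.343 mA.

V_SG = 1.74 V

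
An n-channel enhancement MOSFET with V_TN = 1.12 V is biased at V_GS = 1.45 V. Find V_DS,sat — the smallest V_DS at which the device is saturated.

V_DS,sat = 0.330 V

The boundary between triode and saturation is V_DS = V_GS − V_TN = V_ov.
V_ov = 1.45 − 1.12 = 0.33 V.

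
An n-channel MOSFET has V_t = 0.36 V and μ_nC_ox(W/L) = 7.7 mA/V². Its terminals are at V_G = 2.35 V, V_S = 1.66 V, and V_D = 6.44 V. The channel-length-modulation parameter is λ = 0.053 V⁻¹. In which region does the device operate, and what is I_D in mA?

Saturation; I_D = 0.525 mA

V_GS = V_G − V_S = 2.35 − 1.66 = 0.69 V; V_DS = V_D − V_S = 6.44 − 1.66 = 4.78 V.
V_ov = V_GS − V_t = 0.69 − 0.36 = 0.33 V.
Since V_DS = 4.78 V ≥ V_ov = 0.33 V, the device is in saturation.
I_D = ½ k_n V_ov² (1 + λ V_DS) = 0.5 × 7.7 × 0.33² × (1 + 0.053 × 4.78) = 0.525 mA.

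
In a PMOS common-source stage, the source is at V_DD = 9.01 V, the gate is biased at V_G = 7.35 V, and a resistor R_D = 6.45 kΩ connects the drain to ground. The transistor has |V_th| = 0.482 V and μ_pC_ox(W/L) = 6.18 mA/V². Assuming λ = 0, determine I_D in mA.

I_D = 1.37 mA

V_SG = V_DD − V_G = 9.01 − 7.35 = 1.66 V, so V_ov = 1.66 − 0.482 = 1.18 V.
Assume saturation: I_D = ½ k_p V_ov² = 0.5 × 6.18 × 1.18² = 4.29 mA, giving V_SD = V_DD − I_D R_D = 9.01 − 4.29 × 6.45 = -18.6 V.
But -18.6 V < V_ov = 1.18 V, so the device is actually in triode.
In triode I_D = k_p[V_ov V_SD − ½ V_SD²] and I_D = (V_DD − V_SD)/R_D. Equating: 19.9 V_SD² − 47.96 V_SD + 9.01 = 0, giving V_SD = 0.205 V (the root below V_ov).
I_D = (9.01 − 0.205) / 6.45 = 1.37 mA.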